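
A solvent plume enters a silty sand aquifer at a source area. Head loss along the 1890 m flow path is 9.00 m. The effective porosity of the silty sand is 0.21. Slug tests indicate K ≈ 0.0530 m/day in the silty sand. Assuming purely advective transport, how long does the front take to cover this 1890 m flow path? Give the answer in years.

Hydraulic gradient i = Δh / L = 9.00 / 1890 = 0.004762.
Darcy flux q = K · i = 0.05300 × 0.004762 = 0.0002524 m/day.
Seepage velocity v = q / n_e = 0.0002524 / 0.21 = 0.001202 m/day.
Travel time t = L / v = 1890 / 0.001202 = 1.573e+06 days = 4306 years.

4310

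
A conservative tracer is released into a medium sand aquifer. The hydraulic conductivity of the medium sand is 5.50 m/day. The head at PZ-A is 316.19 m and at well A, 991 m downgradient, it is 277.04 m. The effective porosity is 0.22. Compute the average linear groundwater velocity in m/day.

0.988

Hydraulic gradient i = (316.19 − 277.04) / 991 = 39.15 / 991 = 0.03951.
Darcy flux q = K · i = 5.500 × 0.03951 = 0.2173 m/day.
Seepage velocity v = q / n_e = 0.2173 / 0.22 = 0.9876 m/day.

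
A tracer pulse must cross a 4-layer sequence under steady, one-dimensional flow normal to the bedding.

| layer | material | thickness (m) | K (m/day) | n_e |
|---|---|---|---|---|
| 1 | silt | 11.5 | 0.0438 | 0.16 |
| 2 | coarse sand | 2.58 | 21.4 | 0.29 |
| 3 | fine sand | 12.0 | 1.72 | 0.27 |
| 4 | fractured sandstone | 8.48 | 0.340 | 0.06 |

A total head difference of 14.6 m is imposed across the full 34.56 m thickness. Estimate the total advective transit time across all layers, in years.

With flow normal to the layers, continuity requires the same specific discharge q through every layer.
Σ(b_i/K_i) = 11.5/0.0438 + 2.58/21.4 + 12.0/1.72 + 8.48/0.340 = 294.6 d.
q = Δh / Σ(b_i/K_i) = 14.6 / 294.6 = 0.04956 m/day.
In each layer the seepage velocity is v_i = q/n_i, so the layer transit time is t_i = b_i·n_i / q:
  layer 1 (silt): t_1 = 11.5 × 0.16 / 0.04956 = 37.13 d
  layer 2 (coarse sand): t_2 = 2.58 × 0.29 / 0.04956 = 15.10 d
  layer 3 (fine sand): t_3 = 12.0 × 0.27 / 0.04956 = 65.38 d
  layer 4 (fractured sandstone): t_4 = 8.48 × 0.06 / 0.04956 = 10.27 d
Total t = Σ t_i = 127.9 days = 0.3501 years.

0.350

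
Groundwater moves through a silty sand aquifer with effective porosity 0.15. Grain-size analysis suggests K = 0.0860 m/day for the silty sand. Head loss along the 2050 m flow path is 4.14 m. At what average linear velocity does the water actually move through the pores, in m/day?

Hydraulic gradient i = Δh / L = 4.14 / 2050 = 0.002020.
Darcy flux q = K · i = 0.08600 × 0.002020 = 0.0001737 m/day.
Seepage velocity v = q / n_e = 0.0001737 / 0.15 = 0.001158 m/day.

0.00116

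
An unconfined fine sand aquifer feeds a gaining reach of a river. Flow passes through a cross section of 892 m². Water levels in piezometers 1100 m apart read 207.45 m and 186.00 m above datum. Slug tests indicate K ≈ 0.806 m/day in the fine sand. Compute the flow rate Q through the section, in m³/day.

Hydraulic gradient i = (207.45 − 186.00) / 1100 = 21.45 / 1100 = 0.01950.
Darcy's law: Q = K · A · i = 0.8060 × 892.0 × 0.01950 = 14.02 m³/day.

14.0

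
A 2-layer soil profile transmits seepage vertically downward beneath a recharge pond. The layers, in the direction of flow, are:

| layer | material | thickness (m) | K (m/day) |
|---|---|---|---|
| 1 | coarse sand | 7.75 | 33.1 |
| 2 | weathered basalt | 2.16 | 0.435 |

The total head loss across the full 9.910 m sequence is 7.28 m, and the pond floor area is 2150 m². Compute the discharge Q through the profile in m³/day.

Flow is perpendicular to layering, so the layers act in series and the equivalent K is the thickness-weighted harmonic mean.
Total thickness L = 7.75 + 2.16 = 9.910 m.
Σ(b_i/K_i) = 7.75/33.1 + 2.16/0.435 = 5.200 d.
K_eq = L / Σ(b_i/K_i) = 9.910 / 5.200 = 1.906 m/day.
Q = K_eq · A · (Δh/L) = 1.906 × 2150 × (7.28/9.910) = 3010 m³/day.

3010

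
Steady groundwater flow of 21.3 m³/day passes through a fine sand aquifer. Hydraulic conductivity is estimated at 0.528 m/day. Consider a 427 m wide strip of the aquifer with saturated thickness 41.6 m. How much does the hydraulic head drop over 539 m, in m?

Cross-sectional area A = 427 × 41.6 = 17763 m².
From Q = K·A·i, i = Q / (K·A) = 21.3 / (0.5280 × 17763) = 0.002271.
Head loss Δh = i · L = 0.002271 × 539 = 1.224 m.

1.22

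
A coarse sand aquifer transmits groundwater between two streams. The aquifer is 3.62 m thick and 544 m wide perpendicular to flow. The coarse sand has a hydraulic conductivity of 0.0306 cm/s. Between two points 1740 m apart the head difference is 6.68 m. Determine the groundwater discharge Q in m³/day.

200

Convert K: 0.0306 cm/s × 864 = 26.44 m/day.
Cross-sectional area A = 544 × 3.62 = 1969 m².
Hydraulic gradient i = Δh / L = 6.68 / 1740 = 0.003839.
Darcy's law: Q = K · A · i = 26.44 × 1969 × 0.003839 = 199.9 m³/day.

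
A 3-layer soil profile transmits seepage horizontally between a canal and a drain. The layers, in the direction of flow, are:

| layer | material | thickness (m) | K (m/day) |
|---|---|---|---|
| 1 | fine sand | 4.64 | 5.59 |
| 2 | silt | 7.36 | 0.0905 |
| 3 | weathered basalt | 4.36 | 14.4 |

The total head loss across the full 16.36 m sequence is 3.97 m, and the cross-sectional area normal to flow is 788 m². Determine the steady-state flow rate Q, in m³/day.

Flow is perpendicular to layering, so the layers act in series and the equivalent K is the thickness-weighted harmonic mean.
Total thickness L = 4.64 + 7.36 + 4.36 = 16.36 m.
Σ(b_i/K_i) = 4.64/5.59 + 7.36/0.0905 + 4.36/14.4 = 82.46 d.
K_eq = L / Σ(b_i/K_i) = 16.36 / 82.46 = 0.1984 m/day.
Q = K_eq · A · (Δh/L) = 0.1984 × 788 × (3.97/16.36) = 37.94 m³/day.

37.9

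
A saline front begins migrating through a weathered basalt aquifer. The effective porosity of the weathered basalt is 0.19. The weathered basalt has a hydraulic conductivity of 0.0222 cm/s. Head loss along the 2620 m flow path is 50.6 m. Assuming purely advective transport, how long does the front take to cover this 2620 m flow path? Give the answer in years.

3.68

Convert K: 0.0222 cm/s × 864 = 19.18 m/day.
Hydraulic gradient i = Δh / L = 50.6 / 2620 = 0.01931.
Darcy flux q = K · i = 19.18 × 0.01931 = 0.3704 m/day.
Seepage velocity v = q / n_e = 0.3704 / 0.19 = 1.950 m/day.
Travel time t = L / v = 2620 / 1.950 = 1344 days = 3.679 years.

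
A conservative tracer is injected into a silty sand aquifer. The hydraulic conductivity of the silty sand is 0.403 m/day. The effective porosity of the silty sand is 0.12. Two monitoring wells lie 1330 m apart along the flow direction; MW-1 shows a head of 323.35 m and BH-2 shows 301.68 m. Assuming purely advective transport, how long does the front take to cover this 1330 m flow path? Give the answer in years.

66.5

Hydraulic gradient i = (323.35 − 301.68) / 1330 = 21.67 / 1330 = 0.01629.
Darcy flux q = K · i = 0.4030 × 0.01629 = 0.006566 m/day.
Seepage velocity v = q / n_e = 0.006566 / 0.12 = 0.05472 m/day.
Travel time t = L / v = 1330 / 0.05472 = 24306 days = 66.55 years.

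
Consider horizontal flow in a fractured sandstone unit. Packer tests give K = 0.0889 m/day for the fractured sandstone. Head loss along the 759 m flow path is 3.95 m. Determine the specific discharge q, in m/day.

Hydraulic gradient i = Δh / L = 3.95 / 759 = 0.005204.
Specific discharge q = K · i = 0.08890 × 0.005204 = 0.0004627 m/day.

0.000463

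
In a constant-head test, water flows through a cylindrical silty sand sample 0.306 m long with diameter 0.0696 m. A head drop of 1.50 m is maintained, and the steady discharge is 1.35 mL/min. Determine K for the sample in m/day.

0.104

Cross-sectional area A = π·(d/2)² = π × (0.0696/2)² = 0.003805 m².
Convert discharge: 1.35 mL/min = 2.250e-08 m³/s.
Darcy's law rearranged: K = Q·L / (A·Δh) = 2.250e-08 × 0.306 / (0.003805 × 1.50) = 1.206e-06 m/s = 0.1042 m/day.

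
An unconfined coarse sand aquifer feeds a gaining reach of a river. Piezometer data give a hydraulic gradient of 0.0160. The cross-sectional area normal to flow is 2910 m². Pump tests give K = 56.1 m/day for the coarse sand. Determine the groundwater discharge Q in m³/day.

2610

Hydraulic gradient i = 0.0160.
Darcy's law: Q = K · A · i = 56.10 × 2910 × 0.01600 = 2612 m³/day.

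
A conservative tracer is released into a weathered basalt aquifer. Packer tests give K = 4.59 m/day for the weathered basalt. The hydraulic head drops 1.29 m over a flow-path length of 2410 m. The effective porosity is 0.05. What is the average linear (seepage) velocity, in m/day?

Hydraulic gradient i = Δh / L = 1.29 / 2410 = 0.0005353.
Darcy flux q = K · i = 4.590 × 0.0005353 = 0.002457 m/day.
Seepage velocity v = q / n_e = 0.002457 / 0.05 = 0.04914 m/day.

0.0491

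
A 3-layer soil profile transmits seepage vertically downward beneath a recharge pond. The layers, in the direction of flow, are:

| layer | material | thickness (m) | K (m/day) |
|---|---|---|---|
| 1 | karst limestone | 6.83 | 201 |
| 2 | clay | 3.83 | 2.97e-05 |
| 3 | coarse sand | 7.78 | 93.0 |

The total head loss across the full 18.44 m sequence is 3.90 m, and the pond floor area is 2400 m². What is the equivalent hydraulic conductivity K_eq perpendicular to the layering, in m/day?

Flow is perpendicular to layering, so the layers act in series and the equivalent K is the thickness-weighted harmonic mean.
Total thickness L = 6.83 + 3.83 + 7.78 = 18.44 m.
Σ(b_i/K_i) = 6.83/201 + 3.83/2.97e-05 + 7.78/93.0 = 1.290e+05 d.
K_eq = L / Σ(b_i/K_i) = 18.44 / 1.290e+05 = 0.0001430 m/day.

0.000143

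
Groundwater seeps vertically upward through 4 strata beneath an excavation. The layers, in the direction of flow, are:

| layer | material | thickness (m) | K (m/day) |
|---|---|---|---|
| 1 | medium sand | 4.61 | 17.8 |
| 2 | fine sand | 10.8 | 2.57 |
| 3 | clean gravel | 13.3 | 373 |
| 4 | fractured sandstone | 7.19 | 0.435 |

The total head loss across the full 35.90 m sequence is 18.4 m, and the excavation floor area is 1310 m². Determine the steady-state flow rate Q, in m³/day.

Flow is perpendicular to layering, so the layers act in series and the equivalent K is the thickness-weighted harmonic mean.
Total thickness L = 4.61 + 10.8 + 13.3 + 7.19 = 35.90 m.
Σ(b_i/K_i) = 4.61/17.8 + 10.8/2.57 + 13.3/373 + 7.19/0.435 = 21.03 d.
K_eq = L / Σ(b_i/K_i) = 35.90 / 21.03 = 1.707 m/day.
Q = K_eq · A · (Δh/L) = 1.707 × 1310 × (18.4/35.90) = 1146 m³/day.

1150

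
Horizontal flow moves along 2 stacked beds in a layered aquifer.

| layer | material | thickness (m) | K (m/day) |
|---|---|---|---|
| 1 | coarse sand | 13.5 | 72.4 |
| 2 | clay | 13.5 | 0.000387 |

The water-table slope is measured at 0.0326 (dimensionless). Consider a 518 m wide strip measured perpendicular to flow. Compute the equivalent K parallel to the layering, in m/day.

Flow is parallel to layering, so each bed carries its own Darcy discharge and the transmissivities add.
Σ(K_i·b_i) = 72.4×13.5 + 0.000387×13.5 = 977.4 m²/day.
Total thickness b = 27.00 m, so K_eq = Σ(K_i·b_i)/b = 36.20 m/day.

36.2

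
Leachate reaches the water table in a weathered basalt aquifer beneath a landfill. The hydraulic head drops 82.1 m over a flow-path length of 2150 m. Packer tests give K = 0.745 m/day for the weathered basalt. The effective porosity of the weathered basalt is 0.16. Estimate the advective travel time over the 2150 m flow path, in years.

Hydraulic gradient i = Δh / L = 82.1 / 2150 = 0.03819.
Darcy flux q = K · i = 0.7450 × 0.03819 = 0.02845 m/day.
Seepage velocity v = q / n_e = 0.02845 / 0.16 = 0.1778 m/day.
Travel time t = L / v = 2150 / 0.1778 = 12092 days = 33.11 years.

33.1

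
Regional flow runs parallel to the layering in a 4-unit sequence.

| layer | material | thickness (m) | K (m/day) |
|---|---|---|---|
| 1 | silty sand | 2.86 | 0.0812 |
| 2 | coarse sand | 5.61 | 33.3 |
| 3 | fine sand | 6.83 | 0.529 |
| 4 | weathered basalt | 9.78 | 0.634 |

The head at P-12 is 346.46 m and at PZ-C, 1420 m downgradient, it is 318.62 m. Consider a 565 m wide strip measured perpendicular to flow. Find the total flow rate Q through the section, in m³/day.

2180

Flow is parallel to layering, so each bed carries its own Darcy discharge and the transmissivities add.
Σ(K_i·b_i) = 0.0812×2.86 + 33.3×5.61 + 0.529×6.83 + 0.634×9.78 = 196.9 m²/day.
Hydraulic gradient i = (346.46 − 318.62) / 1420 = 27.84 / 1420 = 0.01961.
Q = Σ(K_i·b_i) · W · i = 196.9 × 565 × 0.01961 = 2181 m³/day.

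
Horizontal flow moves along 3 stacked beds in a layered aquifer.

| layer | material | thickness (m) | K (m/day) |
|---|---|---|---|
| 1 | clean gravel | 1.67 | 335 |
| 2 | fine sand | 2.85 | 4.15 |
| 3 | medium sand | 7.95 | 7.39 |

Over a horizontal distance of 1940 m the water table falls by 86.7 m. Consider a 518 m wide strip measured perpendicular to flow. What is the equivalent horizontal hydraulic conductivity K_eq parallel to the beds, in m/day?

50.5

Flow is parallel to layering, so each bed carries its own Darcy discharge and the transmissivities add.
Σ(K_i·b_i) = 335×1.67 + 4.15×2.85 + 7.39×7.95 = 630.0 m²/day.
Total thickness b = 12.47 m, so K_eq = Σ(K_i·b_i)/b = 50.52 m/day.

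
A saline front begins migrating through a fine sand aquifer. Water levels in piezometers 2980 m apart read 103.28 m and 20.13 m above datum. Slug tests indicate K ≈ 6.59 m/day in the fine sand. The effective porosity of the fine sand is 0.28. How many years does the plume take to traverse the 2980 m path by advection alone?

12.4

Hydraulic gradient i = (103.28 − 20.13) / 2980 = 83.15 / 2980 = 0.02790.
Darcy flux q = K · i = 6.590 × 0.02790 = 0.1839 m/day.
Seepage velocity v = q / n_e = 0.1839 / 0.28 = 0.6567 m/day.
Travel time t = L / v = 2980 / 0.6567 = 4538 days = 12.42 years.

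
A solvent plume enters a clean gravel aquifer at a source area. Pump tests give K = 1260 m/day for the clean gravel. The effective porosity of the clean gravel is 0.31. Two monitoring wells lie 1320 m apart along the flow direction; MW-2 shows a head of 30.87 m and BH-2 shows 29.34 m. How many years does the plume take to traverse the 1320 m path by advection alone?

Hydraulic gradient i = (30.87 − 29.34) / 1320 = 1.53 / 1320 = 0.001159.
Darcy flux q = K · i = 1260 × 0.001159 = 1.460 m/day.
Seepage velocity v = q / n_e = 1.460 / 0.31 = 4.711 m/day.
Travel time t = L / v = 1320 / 4.711 = 280.2 days = 0.7671 years.

0.767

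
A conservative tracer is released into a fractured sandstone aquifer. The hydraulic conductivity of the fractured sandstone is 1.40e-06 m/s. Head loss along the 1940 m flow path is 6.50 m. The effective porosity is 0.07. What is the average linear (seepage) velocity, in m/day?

Convert K: 1.40e-06 m/s × 86400 = 0.1210 m/day.
Hydraulic gradient i = Δh / L = 6.50 / 1940 = 0.003351.
Darcy flux q = K · i = 0.1210 × 0.003351 = 0.0004053 m/day.
Seepage velocity v = q / n_e = 0.0004053 / 0.07 = 0.005790 m/day.

0.00579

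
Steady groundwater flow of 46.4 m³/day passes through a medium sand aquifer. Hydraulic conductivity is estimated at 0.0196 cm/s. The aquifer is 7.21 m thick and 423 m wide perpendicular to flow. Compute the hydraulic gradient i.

0.000898

Convert K: 0.0196 cm/s × 864 = 16.93 m/day.
Cross-sectional area A = 423 × 7.21 = 3050 m².
From Q = K·A·i, i = Q / (K·A) = 46.4 / (16.93 × 3050) = 0.0008984.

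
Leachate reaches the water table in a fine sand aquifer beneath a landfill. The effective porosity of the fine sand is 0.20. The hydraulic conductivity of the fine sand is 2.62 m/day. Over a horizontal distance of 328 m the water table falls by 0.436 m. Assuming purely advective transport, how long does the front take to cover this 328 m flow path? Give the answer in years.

51.6

Hydraulic gradient i = Δh / L = 0.436 / 328 = 0.001329.
Darcy flux q = K · i = 2.620 × 0.001329 = 0.003483 m/day.
Seepage velocity v = q / n_e = 0.003483 / 0.20 = 0.01741 m/day.
Travel time t = L / v = 328 / 0.01741 = 18836 days = 51.57 years.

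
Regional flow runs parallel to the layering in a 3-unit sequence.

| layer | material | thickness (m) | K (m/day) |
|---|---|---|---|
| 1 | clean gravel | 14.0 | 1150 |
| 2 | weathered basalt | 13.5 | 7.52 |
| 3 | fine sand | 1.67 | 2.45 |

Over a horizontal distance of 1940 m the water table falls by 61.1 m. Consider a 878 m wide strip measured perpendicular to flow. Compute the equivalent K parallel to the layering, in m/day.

Flow is parallel to layering, so each bed carries its own Darcy discharge and the transmissivities add.
Σ(K_i·b_i) = 1150×14.0 + 7.52×13.5 + 2.45×1.67 = 16206 m²/day.
Total thickness b = 29.17 m, so K_eq = Σ(K_i·b_i)/b = 555.6 m/day.

556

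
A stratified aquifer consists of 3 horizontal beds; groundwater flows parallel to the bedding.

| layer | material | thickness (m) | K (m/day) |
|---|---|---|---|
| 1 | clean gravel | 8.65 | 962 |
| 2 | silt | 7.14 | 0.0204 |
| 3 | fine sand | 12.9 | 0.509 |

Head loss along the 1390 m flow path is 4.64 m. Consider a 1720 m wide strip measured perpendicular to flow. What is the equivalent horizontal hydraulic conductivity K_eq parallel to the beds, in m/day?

290

Flow is parallel to layering, so each bed carries its own Darcy discharge and the transmissivities add.
Σ(K_i·b_i) = 962×8.65 + 0.0204×7.14 + 0.509×12.9 = 8328 m²/day.
Total thickness b = 28.69 m, so K_eq = Σ(K_i·b_i)/b = 290.3 m/day.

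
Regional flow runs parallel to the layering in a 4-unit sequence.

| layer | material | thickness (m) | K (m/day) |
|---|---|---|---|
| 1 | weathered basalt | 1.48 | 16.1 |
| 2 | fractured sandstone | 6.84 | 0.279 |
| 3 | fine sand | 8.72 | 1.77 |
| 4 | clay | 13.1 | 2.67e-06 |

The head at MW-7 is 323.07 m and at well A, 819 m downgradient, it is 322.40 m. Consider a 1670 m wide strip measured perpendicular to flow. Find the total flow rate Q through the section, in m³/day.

Flow is parallel to layering, so each bed carries its own Darcy discharge and the transmissivities add.
Σ(K_i·b_i) = 16.1×1.48 + 0.279×6.84 + 1.77×8.72 + 2.67e-06×13.1 = 41.17 m²/day.
Hydraulic gradient i = (323.07 − 322.40) / 819 = 0.67 / 819 = 0.0008181.
Q = Σ(K_i·b_i) · W · i = 41.17 × 1670 × 0.0008181 = 56.25 m³/day.

56.2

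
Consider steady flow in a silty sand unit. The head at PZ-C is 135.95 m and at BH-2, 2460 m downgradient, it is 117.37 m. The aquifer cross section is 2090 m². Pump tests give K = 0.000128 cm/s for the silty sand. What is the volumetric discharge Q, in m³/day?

Convert K: 0.000128 cm/s × 864 = 0.1106 m/day.
Hydraulic gradient i = (135.95 − 117.37) / 2460 = 18.58 / 2460 = 0.007553.
Darcy's law: Q = K · A · i = 0.1106 × 2090 × 0.007553 = 1.746 m³/day.

1.75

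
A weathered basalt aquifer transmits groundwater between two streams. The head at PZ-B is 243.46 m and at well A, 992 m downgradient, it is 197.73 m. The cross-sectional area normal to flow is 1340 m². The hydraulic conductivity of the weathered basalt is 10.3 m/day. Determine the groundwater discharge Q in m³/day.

636

Hydraulic gradient i = (243.46 − 197.73) / 992 = 45.73 / 992 = 0.04610.
Darcy's law: Q = K · A · i = 10.30 × 1340 × 0.04610 = 636.3 m³/day.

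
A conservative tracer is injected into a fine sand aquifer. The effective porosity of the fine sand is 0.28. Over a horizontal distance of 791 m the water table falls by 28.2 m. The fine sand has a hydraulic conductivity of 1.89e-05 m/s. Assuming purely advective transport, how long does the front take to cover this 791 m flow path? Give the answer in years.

Convert K: 1.89e-05 m/s × 86400 = 1.633 m/day.
Hydraulic gradient i = Δh / L = 28.2 / 791 = 0.03565.
Darcy flux q = K · i = 1.633 × 0.03565 = 0.05822 m/day.
Seepage velocity v = q / n_e = 0.05822 / 0.28 = 0.2079 m/day.
Travel time t = L / v = 791 / 0.2079 = 3804 days = 10.42 years.

10.4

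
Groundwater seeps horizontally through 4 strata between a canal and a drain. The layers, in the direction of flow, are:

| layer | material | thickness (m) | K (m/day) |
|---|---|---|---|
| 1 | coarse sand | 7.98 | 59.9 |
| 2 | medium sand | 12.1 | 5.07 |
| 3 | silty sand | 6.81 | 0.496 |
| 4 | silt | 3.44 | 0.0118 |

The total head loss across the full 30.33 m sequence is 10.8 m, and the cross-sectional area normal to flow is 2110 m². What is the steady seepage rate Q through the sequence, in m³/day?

74.0

Flow is perpendicular to layering, so the layers act in series and the equivalent K is the thickness-weighted harmonic mean.
Total thickness L = 7.98 + 12.1 + 6.81 + 3.44 = 30.33 m.
Σ(b_i/K_i) = 7.98/59.9 + 12.1/5.07 + 6.81/0.496 + 3.44/0.0118 = 307.8 d.
K_eq = L / Σ(b_i/K_i) = 30.33 / 307.8 = 0.09855 m/day.
Q = K_eq · A · (Δh/L) = 0.09855 × 2110 × (10.8/30.33) = 74.04 m³/day.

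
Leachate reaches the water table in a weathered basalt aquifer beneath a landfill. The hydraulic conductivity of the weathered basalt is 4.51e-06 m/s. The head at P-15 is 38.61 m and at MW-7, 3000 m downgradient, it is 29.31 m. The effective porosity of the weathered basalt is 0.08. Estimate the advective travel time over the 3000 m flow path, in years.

Convert K: 4.51e-06 m/s × 86400 = 0.3897 m/day.
Hydraulic gradient i = (38.61 − 29.31) / 3000 = 9.3 / 3000 = 0.003100.
Darcy flux q = K · i = 0.3897 × 0.003100 = 0.001208 m/day.
Seepage velocity v = q / n_e = 0.001208 / 0.08 = 0.01510 m/day.
Travel time t = L / v = 3000 / 0.01510 = 1.987e+05 days = 544.0 years.

544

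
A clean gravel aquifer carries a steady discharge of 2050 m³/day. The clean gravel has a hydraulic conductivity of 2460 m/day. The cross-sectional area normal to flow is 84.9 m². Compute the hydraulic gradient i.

From Q = K·A·i, i = Q / (K·A) = 2050 / (2460 × 84.90) = 0.009815.

0.00982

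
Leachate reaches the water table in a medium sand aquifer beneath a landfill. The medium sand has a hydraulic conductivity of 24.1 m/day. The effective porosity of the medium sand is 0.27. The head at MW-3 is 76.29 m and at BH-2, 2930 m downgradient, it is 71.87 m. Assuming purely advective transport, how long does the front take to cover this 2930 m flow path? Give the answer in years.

59.6

Hydraulic gradient i = (76.29 − 71.87) / 2930 = 4.42 / 2930 = 0.001509.
Darcy flux q = K · i = 24.10 × 0.001509 = 0.03636 m/day.
Seepage velocity v = q / n_e = 0.03636 / 0.27 = 0.1347 m/day.
Travel time t = L / v = 2930 / 0.1347 = 21760 days = 59.58 years.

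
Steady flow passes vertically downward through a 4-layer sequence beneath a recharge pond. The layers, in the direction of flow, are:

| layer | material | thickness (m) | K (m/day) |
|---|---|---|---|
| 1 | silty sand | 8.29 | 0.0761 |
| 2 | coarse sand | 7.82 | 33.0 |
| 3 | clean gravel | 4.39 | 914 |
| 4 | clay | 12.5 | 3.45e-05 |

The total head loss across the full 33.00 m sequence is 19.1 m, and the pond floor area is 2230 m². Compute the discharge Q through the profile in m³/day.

Flow is perpendicular to layering, so the layers act in series and the equivalent K is the thickness-weighted harmonic mean.
Total thickness L = 8.29 + 7.82 + 4.39 + 12.5 = 33.00 m.
Σ(b_i/K_i) = 8.29/0.0761 + 7.82/33.0 + 4.39/914 + 12.5/3.45e-05 = 3.624e+05 d.
K_eq = L / Σ(b_i/K_i) = 33.00 / 3.624e+05 = 9.105e-05 m/day.
Q = K_eq · A · (Δh/L) = 9.105e-05 × 2230 × (19.1/33.00) = 0.1175 m³/day.

0.118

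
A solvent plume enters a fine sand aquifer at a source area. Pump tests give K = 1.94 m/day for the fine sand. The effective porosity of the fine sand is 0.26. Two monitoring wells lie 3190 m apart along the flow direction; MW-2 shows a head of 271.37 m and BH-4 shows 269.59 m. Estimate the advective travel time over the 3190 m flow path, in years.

2100

Hydraulic gradient i = (271.37 − 269.59) / 3190 = 1.78 / 3190 = 0.0005580.
Darcy flux q = K · i = 1.940 × 0.0005580 = 0.001083 m/day.
Seepage velocity v = q / n_e = 0.001083 / 0.26 = 0.004163 m/day.
Travel time t = L / v = 3190 / 0.004163 = 7.662e+05 days = 2098 years.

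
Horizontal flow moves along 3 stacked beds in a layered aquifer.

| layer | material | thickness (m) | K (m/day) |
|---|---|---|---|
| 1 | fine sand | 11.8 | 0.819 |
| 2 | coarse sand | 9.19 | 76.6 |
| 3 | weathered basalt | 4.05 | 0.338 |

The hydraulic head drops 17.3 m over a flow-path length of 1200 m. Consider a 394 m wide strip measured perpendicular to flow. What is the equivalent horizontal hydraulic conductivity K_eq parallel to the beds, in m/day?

28.6

Flow is parallel to layering, so each bed carries its own Darcy discharge and the transmissivities add.
Σ(K_i·b_i) = 0.819×11.8 + 76.6×9.19 + 0.338×4.05 = 715.0 m²/day.
Total thickness b = 25.04 m, so K_eq = Σ(K_i·b_i)/b = 28.55 m/day.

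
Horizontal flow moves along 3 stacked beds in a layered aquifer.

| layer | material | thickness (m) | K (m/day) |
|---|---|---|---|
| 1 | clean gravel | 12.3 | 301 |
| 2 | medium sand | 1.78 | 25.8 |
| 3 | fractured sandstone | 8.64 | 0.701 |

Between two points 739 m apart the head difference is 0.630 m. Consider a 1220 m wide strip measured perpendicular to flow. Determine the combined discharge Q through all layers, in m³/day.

Flow is parallel to layering, so each bed carries its own Darcy discharge and the transmissivities add.
Σ(K_i·b_i) = 301×12.3 + 25.8×1.78 + 0.701×8.64 = 3754 m²/day.
Hydraulic gradient i = Δh / L = 0.630 / 739 = 0.0008525.
Q = Σ(K_i·b_i) · W · i = 3754 × 1220 × 0.0008525 = 3905 m³/day.

3900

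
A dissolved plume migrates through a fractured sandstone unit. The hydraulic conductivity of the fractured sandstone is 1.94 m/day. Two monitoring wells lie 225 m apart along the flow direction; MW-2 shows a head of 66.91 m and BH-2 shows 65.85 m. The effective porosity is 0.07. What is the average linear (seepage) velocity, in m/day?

0.131

Hydraulic gradient i = (66.91 − 65.85) / 225 = 1.06 / 225 = 0.004711.
Darcy flux q = K · i = 1.940 × 0.004711 = 0.009140 m/day.
Seepage velocity v = q / n_e = 0.009140 / 0.07 = 0.1306 m/day.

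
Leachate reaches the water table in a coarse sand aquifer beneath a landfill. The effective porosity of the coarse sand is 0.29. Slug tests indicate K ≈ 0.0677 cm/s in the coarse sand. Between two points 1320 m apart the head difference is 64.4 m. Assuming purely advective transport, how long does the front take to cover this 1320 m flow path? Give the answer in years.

Convert K: 0.0677 cm/s × 864 = 58.49 m/day.
Hydraulic gradient i = Δh / L = 64.4 / 1320 = 0.04879.
Darcy flux q = K · i = 58.49 × 0.04879 = 2.854 m/day.
Seepage velocity v = q / n_e = 2.854 / 0.29 = 9.840 m/day.
Travel time t = L / v = 1320 / 9.840 = 134.1 days = 0.3673 years.

0.367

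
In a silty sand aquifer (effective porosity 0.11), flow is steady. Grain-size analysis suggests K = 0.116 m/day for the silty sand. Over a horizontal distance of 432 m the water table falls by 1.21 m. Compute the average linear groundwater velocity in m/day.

0.00295

Hydraulic gradient i = Δh / L = 1.21 / 432 = 0.002801.
Darcy flux q = K · i = 0.1160 × 0.002801 = 0.0003249 m/day.
Seepage velocity v = q / n_e = 0.0003249 / 0.11 = 0.002954 m/day.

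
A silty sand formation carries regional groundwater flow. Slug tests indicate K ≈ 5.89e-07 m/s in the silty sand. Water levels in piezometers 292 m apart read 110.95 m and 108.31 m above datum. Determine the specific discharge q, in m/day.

0.000460

Convert K: 5.89e-07 m/s × 86400 = 0.05089 m/day.
Hydraulic gradient i = (110.95 − 108.31) / 292 = 2.64 / 292 = 0.009041.
Specific discharge q = K · i = 0.05089 × 0.009041 = 0.0004601 m/day.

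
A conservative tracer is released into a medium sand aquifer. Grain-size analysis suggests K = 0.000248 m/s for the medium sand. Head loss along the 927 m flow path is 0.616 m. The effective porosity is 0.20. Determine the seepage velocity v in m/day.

Convert K: 0.000248 m/s × 86400 = 21.43 m/day.
Hydraulic gradient i = Δh / L = 0.616 / 927 = 0.0006645.
Darcy flux q = K · i = 21.43 × 0.0006645 = 0.01424 m/day.
Seepage velocity v = q / n_e = 0.01424 / 0.20 = 0.07119 m/day.

0.0712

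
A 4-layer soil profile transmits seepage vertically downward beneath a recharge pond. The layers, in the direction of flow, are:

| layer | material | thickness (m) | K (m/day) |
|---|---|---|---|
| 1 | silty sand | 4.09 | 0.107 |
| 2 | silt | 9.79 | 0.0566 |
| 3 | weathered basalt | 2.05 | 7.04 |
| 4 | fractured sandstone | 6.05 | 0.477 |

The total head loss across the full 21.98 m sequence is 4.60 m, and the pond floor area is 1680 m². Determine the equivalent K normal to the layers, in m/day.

0.0981

Flow is perpendicular to layering, so the layers act in series and the equivalent K is the thickness-weighted harmonic mean.
Total thickness L = 4.09 + 9.79 + 2.05 + 6.05 = 21.98 m.
Σ(b_i/K_i) = 4.09/0.107 + 9.79/0.0566 + 2.05/7.04 + 6.05/0.477 = 224.2 d.
K_eq = L / Σ(b_i/K_i) = 21.98 / 224.2 = 0.09805 m/day.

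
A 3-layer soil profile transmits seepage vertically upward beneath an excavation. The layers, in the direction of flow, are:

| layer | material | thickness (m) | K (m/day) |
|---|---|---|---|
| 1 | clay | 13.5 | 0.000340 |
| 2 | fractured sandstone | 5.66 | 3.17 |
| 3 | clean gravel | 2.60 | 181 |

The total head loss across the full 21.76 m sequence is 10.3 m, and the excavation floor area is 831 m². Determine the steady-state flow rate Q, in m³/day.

Flow is perpendicular to layering, so the layers act in series and the equivalent K is the thickness-weighted harmonic mean.
Total thickness L = 13.5 + 5.66 + 2.60 = 21.76 m.
Σ(b_i/K_i) = 13.5/0.000340 + 5.66/3.17 + 2.60/181 = 39708 d.
K_eq = L / Σ(b_i/K_i) = 21.76 / 39708 = 0.0005480 m/day.
Q = K_eq · A · (Δh/L) = 0.0005480 × 831 × (10.3/21.76) = 0.2156 m³/day.

0.216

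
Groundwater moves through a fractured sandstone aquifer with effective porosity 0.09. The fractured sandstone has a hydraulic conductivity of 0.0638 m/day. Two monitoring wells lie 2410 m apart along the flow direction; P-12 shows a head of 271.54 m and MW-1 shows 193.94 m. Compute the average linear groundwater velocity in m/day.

Hydraulic gradient i = (271.54 − 193.94) / 2410 = 77.6 / 2410 = 0.03220.
Darcy flux q = K · i = 0.06380 × 0.03220 = 0.002054 m/day.
Seepage velocity v = q / n_e = 0.002054 / 0.09 = 0.02283 m/day.

0.0228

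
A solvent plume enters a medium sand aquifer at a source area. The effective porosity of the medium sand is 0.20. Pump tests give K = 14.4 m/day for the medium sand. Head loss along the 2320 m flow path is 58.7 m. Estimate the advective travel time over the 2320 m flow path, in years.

Hydraulic gradient i = Δh / L = 58.7 / 2320 = 0.02530.
Darcy flux q = K · i = 14.40 × 0.02530 = 0.3643 m/day.
Seepage velocity v = q / n_e = 0.3643 / 0.20 = 1.822 m/day.
Travel time t = L / v = 2320 / 1.822 = 1274 days = 3.487 years.

3.49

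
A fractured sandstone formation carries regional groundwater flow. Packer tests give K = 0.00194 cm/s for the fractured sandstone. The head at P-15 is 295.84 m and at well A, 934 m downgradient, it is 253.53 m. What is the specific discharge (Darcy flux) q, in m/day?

0.0759

Convert K: 0.00194 cm/s × 864 = 1.676 m/day.
Hydraulic gradient i = (295.84 − 253.53) / 934 = 42.31 / 934 = 0.04530.
Specific discharge q = K · i = 1.676 × 0.04530 = 0.07593 m/day.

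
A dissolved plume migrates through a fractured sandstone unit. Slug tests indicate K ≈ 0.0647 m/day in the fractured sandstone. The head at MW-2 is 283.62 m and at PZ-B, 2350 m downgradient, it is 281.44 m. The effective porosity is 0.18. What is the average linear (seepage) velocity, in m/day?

Hydraulic gradient i = (283.62 − 281.44) / 2350 = 2.18 / 2350 = 0.0009277.
Darcy flux q = K · i = 0.06470 × 0.0009277 = 6.002e-05 m/day.
Seepage velocity v = q / n_e = 6.002e-05 / 0.18 = 0.0003334 m/day.

0.000333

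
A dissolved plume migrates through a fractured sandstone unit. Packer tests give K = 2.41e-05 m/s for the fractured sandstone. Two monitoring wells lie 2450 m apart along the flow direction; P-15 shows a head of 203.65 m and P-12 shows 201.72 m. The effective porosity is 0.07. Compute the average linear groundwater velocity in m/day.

0.0234

Convert K: 2.41e-05 m/s × 86400 = 2.082 m/day.
Hydraulic gradient i = (203.65 − 201.72) / 2450 = 1.93 / 2450 = 0.0007878.
Darcy flux q = K · i = 2.082 × 0.0007878 = 0.001640 m/day.
Seepage velocity v = q / n_e = 0.001640 / 0.07 = 0.02343 m/day.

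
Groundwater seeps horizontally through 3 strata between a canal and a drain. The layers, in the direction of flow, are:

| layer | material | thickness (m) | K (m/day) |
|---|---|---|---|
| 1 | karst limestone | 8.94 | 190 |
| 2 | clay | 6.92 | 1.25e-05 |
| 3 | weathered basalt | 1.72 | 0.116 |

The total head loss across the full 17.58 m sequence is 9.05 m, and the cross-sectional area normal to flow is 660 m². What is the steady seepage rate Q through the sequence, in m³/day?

Flow is perpendicular to layering, so the layers act in series and the equivalent K is the thickness-weighted harmonic mean.
Total thickness L = 8.94 + 6.92 + 1.72 = 17.58 m.
Σ(b_i/K_i) = 8.94/190 + 6.92/1.25e-05 + 1.72/0.116 = 5.536e+05 d.
K_eq = L / Σ(b_i/K_i) = 17.58 / 5.536e+05 = 3.175e-05 m/day.
Q = K_eq · A · (Δh/L) = 3.175e-05 × 660 × (9.05/17.58) = 0.01079 m³/day.

0.0108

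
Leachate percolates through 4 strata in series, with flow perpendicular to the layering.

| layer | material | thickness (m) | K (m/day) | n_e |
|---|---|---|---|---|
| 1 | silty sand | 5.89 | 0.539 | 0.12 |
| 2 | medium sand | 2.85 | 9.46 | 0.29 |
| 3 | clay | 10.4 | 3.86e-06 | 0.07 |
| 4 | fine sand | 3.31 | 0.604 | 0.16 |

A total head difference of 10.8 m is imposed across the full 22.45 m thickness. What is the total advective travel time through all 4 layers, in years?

1910

With flow normal to the layers, continuity requires the same specific discharge q through every layer.
Σ(b_i/K_i) = 5.89/0.539 + 2.85/9.46 + 10.4/3.86e-06 + 3.31/0.604 = 2.694e+06 d.
q = Δh / Σ(b_i/K_i) = 10.8 / 2.694e+06 = 4.008e-06 m/day.
In each layer the seepage velocity is v_i = q/n_i, so the layer transit time is t_i = b_i·n_i / q:
  layer 1 (silty sand): t_1 = 5.89 × 0.12 / 4.008e-06 = 1.763e+05 d
  layer 2 (medium sand): t_2 = 2.85 × 0.29 / 4.008e-06 = 2.062e+05 d
  layer 3 (clay): t_3 = 10.4 × 0.07 / 4.008e-06 = 1.816e+05 d
  layer 4 (fine sand): t_4 = 3.31 × 0.16 / 4.008e-06 = 1.321e+05 d
Total t = Σ t_i = 6.963e+05 days = 1906 years.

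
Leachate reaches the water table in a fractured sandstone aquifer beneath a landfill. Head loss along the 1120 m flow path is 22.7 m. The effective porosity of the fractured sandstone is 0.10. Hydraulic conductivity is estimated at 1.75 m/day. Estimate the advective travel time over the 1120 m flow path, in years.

Hydraulic gradient i = Δh / L = 22.7 / 1120 = 0.02027.
Darcy flux q = K · i = 1.750 × 0.02027 = 0.03547 m/day.
Seepage velocity v = q / n_e = 0.03547 / 0.10 = 0.3547 m/day.
Travel time t = L / v = 1120 / 0.3547 = 3158 days = 8.645 years.

8.65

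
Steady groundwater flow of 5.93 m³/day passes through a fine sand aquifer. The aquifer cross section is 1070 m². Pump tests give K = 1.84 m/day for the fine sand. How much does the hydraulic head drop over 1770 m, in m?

From Q = K·A·i, i = Q / (K·A) = 5.93 / (1.840 × 1070) = 0.003012.
Head loss Δh = i · L = 0.003012 × 1770 = 5.331 m.

5.33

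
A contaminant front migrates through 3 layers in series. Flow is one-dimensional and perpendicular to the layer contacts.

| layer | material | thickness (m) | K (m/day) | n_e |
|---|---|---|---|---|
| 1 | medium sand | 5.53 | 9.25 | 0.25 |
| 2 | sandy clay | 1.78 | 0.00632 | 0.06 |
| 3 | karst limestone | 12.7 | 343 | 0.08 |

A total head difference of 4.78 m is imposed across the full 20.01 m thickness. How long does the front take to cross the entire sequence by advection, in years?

With flow normal to the layers, continuity requires the same specific discharge q through every layer.
Σ(b_i/K_i) = 5.53/9.25 + 1.78/0.00632 + 12.7/343 = 282.3 d.
q = Δh / Σ(b_i/K_i) = 4.78 / 282.3 = 0.01693 m/day.
In each layer the seepage velocity is v_i = q/n_i, so the layer transit time is t_i = b_i·n_i / q:
  layer 1 (medium sand): t_1 = 5.53 × 0.25 / 0.01693 = 81.64 d
  layer 2 (sandy clay): t_2 = 1.78 × 0.06 / 0.01693 = 6.307 d
  layer 3 (karst limestone): t_3 = 12.7 × 0.08 / 0.01693 = 60.00 d
Total t = Σ t_i = 147.9 days = 0.4051 years.

0.405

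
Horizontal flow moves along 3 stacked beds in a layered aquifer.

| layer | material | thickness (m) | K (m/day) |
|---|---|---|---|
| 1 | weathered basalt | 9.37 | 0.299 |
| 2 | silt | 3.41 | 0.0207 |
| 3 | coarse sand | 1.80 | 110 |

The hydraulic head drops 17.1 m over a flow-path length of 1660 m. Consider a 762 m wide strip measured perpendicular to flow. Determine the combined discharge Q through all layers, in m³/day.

Flow is parallel to layering, so each bed carries its own Darcy discharge and the transmissivities add.
Σ(K_i·b_i) = 0.299×9.37 + 0.0207×3.41 + 110×1.80 = 200.9 m²/day.
Hydraulic gradient i = Δh / L = 17.1 / 1660 = 0.01030.
Q = Σ(K_i·b_i) · W · i = 200.9 × 762 × 0.01030 = 1577 m³/day.

1580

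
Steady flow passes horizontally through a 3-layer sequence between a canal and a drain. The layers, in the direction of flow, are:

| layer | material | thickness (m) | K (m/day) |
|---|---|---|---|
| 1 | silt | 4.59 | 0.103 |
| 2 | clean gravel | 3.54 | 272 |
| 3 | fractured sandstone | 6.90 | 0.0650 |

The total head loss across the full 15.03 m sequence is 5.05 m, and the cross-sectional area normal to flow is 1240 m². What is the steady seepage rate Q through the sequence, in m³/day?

41.5

Flow is perpendicular to layering, so the layers act in series and the equivalent K is the thickness-weighted harmonic mean.
Total thickness L = 4.59 + 3.54 + 6.90 = 15.03 m.
Σ(b_i/K_i) = 4.59/0.103 + 3.54/272 + 6.90/0.0650 = 150.7 d.
K_eq = L / Σ(b_i/K_i) = 15.03 / 150.7 = 0.09971 m/day.
Q = K_eq · A · (Δh/L) = 0.09971 × 1240 × (5.05/15.03) = 41.54 m³/day.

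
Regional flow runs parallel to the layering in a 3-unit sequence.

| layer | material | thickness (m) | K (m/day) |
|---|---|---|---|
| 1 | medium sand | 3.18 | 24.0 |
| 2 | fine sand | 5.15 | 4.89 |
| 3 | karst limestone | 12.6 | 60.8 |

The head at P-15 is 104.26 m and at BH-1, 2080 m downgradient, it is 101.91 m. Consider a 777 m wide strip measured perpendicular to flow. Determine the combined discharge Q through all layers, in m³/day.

Flow is parallel to layering, so each bed carries its own Darcy discharge and the transmissivities add.
Σ(K_i·b_i) = 24.0×3.18 + 4.89×5.15 + 60.8×12.6 = 867.6 m²/day.
Hydraulic gradient i = (104.26 − 101.91) / 2080 = 2.35 / 2080 = 0.001130.
Q = Σ(K_i·b_i) · W · i = 867.6 × 777 × 0.001130 = 761.6 m³/day.

762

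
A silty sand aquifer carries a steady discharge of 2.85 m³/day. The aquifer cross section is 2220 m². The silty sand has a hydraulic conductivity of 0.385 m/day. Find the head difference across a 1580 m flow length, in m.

5.27

From Q = K·A·i, i = Q / (K·A) = 2.85 / (0.3850 × 2220) = 0.003335.
Head loss Δh = i · L = 0.003335 × 1580 = 5.269 m.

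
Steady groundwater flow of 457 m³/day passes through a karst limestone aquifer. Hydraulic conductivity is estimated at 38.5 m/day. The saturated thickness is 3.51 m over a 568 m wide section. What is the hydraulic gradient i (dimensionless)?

Cross-sectional area A = 568 × 3.51 = 1994 m².
From Q = K·A·i, i = Q / (K·A) = 457 / (38.50 × 1994) = 0.005954.

0.00595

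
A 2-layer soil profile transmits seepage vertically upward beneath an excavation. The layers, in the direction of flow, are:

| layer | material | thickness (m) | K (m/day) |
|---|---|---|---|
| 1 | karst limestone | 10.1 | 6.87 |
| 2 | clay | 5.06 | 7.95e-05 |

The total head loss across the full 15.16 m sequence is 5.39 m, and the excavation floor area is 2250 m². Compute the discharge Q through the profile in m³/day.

0.191

Flow is perpendicular to layering, so the layers act in series and the equivalent K is the thickness-weighted harmonic mean.
Total thickness L = 10.1 + 5.06 = 15.16 m.
Σ(b_i/K_i) = 10.1/6.87 + 5.06/7.95e-05 = 63649 d.
K_eq = L / Σ(b_i/K_i) = 15.16 / 63649 = 0.0002382 m/day.
Q = K_eq · A · (Δh/L) = 0.0002382 × 2250 × (5.39/15.16) = 0.1905 m³/day.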